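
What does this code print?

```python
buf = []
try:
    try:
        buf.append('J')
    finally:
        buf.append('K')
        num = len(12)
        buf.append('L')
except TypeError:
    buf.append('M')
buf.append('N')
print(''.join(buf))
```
JKMN

Exception in inner finally caught by outer except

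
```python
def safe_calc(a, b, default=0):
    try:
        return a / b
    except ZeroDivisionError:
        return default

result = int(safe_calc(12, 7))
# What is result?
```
1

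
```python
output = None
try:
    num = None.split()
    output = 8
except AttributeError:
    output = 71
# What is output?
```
71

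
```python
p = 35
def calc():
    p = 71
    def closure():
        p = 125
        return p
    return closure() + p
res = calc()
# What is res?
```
196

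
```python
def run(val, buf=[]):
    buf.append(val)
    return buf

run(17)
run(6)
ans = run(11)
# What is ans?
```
[17, 6, 11]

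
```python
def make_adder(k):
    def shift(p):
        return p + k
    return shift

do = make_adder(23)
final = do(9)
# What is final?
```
32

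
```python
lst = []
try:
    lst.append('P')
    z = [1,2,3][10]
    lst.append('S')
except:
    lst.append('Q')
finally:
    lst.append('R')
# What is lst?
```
['P', 'Q', 'R']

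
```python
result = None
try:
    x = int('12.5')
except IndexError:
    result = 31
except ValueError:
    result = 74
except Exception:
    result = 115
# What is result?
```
74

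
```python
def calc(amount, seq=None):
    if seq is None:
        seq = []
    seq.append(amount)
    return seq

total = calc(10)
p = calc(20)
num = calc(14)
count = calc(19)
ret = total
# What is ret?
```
[10]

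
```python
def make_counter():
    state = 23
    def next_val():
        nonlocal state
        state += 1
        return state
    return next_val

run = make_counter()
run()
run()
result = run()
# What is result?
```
26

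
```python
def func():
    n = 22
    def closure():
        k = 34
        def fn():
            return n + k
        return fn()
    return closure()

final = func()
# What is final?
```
56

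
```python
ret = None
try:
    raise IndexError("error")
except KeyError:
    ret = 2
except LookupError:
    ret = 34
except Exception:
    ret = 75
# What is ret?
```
34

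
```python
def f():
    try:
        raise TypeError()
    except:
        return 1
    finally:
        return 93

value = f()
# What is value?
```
93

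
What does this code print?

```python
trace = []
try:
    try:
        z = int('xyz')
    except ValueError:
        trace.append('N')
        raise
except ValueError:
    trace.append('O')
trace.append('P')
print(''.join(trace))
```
NOP

raise without argument re-raises current exception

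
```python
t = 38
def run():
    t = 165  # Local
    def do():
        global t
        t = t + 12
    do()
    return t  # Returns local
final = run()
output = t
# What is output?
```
50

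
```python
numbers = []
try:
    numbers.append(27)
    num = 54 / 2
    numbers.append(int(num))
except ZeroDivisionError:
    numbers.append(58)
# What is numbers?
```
[27, 27]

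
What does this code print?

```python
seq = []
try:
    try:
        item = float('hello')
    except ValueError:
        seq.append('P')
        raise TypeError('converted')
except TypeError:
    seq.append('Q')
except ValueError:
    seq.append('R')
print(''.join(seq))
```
PQ

New TypeError raised, caught by outer TypeError handler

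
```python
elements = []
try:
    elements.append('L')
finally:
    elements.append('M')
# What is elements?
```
['L', 'M']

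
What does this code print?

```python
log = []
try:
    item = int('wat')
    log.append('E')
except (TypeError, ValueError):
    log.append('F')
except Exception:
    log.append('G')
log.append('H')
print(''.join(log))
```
FH

ValueError matches tuple containing it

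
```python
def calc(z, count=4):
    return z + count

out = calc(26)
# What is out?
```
30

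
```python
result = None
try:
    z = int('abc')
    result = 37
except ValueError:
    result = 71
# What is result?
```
71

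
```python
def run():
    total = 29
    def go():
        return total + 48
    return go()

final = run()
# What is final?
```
77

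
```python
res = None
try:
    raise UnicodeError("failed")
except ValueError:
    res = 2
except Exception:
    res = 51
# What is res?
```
2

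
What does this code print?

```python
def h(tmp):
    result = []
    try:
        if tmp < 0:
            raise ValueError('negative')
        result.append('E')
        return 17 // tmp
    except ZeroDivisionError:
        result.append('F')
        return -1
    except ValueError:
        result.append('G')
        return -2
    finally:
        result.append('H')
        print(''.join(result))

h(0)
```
EFH

tmp=0 causes ZeroDivisionError, caught, finally prints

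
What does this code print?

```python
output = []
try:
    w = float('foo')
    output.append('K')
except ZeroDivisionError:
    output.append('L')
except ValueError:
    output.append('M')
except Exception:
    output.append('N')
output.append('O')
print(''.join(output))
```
MO

ValueError matches before generic Exception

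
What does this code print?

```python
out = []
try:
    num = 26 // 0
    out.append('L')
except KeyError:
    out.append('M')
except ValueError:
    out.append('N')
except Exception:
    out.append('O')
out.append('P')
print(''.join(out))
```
OP

ZeroDivisionError not specifically caught, falls to Exception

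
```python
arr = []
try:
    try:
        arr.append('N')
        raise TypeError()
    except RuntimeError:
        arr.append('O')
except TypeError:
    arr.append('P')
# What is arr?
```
['N', 'P']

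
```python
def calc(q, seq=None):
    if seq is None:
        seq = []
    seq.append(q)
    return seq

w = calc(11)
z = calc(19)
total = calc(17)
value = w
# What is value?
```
[11]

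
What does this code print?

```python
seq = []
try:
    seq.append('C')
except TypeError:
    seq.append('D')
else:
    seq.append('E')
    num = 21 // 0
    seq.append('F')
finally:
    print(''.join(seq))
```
CE

Try succeeds, else appends 'E', ZeroDivisionError in else is uncaught, finally prints before exception propagates ('F' never appended)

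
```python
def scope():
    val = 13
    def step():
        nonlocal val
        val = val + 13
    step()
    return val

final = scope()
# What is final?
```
26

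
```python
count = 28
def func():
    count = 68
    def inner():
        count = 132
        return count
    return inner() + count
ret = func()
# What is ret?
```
200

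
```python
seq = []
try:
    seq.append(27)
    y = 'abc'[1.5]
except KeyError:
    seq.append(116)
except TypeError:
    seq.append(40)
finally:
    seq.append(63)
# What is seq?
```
[27, 40, 63]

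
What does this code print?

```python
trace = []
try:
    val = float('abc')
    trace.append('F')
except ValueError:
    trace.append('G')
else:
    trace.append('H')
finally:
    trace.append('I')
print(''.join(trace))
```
GI

Exception: except runs, else skipped, finally runs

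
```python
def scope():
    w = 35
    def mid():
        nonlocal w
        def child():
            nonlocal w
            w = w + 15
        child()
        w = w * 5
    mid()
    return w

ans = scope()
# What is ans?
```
250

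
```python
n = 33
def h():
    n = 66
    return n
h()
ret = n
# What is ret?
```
33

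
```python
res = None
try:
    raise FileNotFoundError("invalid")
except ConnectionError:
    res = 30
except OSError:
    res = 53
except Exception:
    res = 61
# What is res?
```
53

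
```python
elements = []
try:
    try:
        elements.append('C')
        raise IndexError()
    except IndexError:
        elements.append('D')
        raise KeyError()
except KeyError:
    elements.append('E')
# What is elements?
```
['C', 'D', 'E']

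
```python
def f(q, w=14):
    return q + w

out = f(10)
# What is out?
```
24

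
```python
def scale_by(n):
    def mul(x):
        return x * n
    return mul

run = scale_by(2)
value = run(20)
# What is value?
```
40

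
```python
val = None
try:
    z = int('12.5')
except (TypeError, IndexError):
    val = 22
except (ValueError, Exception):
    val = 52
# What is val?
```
52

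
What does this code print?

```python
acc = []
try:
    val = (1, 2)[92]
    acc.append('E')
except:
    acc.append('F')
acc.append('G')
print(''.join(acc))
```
FG

Exception raised in try, caught by bare except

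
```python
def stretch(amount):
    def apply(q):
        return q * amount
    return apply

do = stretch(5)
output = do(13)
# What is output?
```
65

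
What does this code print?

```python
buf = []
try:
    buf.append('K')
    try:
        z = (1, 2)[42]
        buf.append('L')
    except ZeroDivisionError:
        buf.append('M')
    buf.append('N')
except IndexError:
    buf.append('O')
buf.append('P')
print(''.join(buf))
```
KOP

Inner handler doesn't match, propagates to outer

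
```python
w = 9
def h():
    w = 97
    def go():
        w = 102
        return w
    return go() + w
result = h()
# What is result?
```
199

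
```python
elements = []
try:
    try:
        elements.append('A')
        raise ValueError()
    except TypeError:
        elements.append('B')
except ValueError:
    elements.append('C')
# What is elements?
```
['A', 'C']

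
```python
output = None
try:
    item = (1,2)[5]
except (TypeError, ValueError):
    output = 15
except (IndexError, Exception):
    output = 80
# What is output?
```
80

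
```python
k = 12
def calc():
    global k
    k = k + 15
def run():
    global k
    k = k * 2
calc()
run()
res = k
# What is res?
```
54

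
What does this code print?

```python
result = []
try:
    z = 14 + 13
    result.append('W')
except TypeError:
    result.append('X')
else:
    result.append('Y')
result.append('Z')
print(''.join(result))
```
WYZ

else block runs when no exception occurs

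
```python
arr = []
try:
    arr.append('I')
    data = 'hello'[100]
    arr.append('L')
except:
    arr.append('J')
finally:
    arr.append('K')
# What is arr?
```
['I', 'J', 'K']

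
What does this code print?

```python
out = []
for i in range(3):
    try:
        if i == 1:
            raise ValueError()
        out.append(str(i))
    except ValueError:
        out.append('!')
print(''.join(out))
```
0!2

Exception on i=1 caught, loop continues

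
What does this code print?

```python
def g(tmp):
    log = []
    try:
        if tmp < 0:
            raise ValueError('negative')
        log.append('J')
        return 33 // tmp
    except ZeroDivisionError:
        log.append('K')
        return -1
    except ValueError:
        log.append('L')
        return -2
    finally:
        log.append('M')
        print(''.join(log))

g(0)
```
JKM

tmp=0 causes ZeroDivisionError, caught, finally prints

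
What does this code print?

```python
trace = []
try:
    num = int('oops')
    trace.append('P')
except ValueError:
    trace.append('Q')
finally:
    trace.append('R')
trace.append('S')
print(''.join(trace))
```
QRS

finally always runs, even after exception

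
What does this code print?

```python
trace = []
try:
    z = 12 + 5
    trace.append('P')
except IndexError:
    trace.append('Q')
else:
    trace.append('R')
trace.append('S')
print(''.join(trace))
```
PRS

else block runs when no exception occurs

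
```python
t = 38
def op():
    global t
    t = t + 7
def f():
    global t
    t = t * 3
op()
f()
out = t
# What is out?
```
135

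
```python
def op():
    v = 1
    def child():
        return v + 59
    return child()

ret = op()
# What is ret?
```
60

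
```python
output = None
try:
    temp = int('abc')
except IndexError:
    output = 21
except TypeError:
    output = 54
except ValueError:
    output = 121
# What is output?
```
121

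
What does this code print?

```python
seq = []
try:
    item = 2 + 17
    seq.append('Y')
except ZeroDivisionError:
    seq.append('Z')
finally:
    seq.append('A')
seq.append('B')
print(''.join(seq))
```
YAB

finally runs after normal execution too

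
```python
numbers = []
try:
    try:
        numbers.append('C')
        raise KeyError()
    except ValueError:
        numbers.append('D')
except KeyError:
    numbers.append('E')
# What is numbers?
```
['C', 'E']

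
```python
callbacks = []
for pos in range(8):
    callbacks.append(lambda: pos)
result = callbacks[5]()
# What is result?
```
7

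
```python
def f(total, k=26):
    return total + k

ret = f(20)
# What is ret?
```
46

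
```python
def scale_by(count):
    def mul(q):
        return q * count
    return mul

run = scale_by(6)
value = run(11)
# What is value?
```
66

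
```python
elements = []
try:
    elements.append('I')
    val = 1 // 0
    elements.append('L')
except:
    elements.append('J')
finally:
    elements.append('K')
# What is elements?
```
['I', 'J', 'K']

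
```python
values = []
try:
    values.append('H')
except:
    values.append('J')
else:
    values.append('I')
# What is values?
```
['H', 'I']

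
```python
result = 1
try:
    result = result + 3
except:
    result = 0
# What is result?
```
4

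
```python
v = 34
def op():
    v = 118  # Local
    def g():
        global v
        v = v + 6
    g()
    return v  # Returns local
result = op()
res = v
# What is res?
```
40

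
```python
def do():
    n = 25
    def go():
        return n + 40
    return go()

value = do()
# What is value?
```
65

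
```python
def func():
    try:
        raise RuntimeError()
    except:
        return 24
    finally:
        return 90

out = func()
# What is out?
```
90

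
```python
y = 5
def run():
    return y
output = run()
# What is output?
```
5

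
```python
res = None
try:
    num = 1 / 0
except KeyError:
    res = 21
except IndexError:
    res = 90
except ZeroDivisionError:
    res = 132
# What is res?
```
132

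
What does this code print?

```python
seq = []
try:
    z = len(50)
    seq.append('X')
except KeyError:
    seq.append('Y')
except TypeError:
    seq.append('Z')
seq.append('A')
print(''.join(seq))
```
ZA

TypeError is caught by its specific handler, not KeyError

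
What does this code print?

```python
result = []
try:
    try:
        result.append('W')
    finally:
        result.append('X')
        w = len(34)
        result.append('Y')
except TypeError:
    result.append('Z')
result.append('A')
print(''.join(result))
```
WXZA

Exception in inner finally caught by outer except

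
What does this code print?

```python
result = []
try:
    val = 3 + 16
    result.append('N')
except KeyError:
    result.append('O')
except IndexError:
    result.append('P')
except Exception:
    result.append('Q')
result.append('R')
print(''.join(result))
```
NR

No exception, try block completes normally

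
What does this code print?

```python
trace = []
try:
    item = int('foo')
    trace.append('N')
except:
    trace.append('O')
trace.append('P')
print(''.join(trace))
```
OP

Exception raised in try, caught by bare except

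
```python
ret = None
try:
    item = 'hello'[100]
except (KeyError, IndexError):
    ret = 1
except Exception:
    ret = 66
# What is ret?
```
1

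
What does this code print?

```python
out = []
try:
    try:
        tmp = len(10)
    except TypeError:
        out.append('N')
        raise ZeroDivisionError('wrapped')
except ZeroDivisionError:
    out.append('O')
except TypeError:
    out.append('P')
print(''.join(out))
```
NO

New ZeroDivisionError raised, caught by outer ZeroDivisionError handler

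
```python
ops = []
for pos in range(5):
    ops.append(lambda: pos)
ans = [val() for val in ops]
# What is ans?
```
[4, 4, 4, 4, 4]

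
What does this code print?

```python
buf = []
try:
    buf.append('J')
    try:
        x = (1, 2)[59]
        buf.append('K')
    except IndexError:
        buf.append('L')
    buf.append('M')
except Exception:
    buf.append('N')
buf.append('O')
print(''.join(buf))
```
JLMO

Inner exception caught by inner handler, outer continues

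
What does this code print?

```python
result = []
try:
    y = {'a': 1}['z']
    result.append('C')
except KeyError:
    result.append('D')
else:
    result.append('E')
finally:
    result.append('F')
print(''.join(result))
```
DF

Exception: except runs, else skipped, finally runs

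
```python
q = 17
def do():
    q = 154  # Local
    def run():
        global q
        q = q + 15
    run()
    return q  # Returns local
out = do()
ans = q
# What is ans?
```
32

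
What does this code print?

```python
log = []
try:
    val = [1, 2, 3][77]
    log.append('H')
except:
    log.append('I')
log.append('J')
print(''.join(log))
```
IJ

Exception raised in try, caught by bare except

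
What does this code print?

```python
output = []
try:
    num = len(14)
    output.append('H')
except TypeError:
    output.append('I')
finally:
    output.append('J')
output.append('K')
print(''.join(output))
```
IJK

finally always runs, even after exception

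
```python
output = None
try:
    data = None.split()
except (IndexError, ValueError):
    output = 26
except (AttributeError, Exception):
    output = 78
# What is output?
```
78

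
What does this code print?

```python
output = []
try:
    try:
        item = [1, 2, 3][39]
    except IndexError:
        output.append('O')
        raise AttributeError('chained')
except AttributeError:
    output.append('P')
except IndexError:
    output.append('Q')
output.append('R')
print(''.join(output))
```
OPR

AttributeError raised and caught, original IndexError not re-raised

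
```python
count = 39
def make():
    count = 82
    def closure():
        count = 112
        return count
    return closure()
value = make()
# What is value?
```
112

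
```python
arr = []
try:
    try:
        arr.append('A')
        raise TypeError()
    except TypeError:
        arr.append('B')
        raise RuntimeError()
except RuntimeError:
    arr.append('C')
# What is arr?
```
['A', 'B', 'C']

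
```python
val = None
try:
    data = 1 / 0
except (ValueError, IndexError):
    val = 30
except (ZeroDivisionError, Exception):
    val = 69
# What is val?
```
69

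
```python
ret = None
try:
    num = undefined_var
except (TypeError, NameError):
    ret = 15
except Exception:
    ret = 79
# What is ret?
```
15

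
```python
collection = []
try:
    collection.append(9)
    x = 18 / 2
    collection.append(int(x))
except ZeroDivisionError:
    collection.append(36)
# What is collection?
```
[9, 9]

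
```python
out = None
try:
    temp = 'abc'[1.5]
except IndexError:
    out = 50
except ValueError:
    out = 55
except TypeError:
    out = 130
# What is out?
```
130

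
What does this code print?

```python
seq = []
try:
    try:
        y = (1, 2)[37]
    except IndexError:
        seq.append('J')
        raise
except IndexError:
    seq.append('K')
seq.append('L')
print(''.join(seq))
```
JKL

raise without argument re-raises current exception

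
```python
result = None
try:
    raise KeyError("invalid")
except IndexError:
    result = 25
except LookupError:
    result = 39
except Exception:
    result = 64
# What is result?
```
39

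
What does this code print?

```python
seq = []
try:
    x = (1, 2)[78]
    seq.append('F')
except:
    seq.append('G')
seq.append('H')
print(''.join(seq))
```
GH

Exception raised in try, caught by bare except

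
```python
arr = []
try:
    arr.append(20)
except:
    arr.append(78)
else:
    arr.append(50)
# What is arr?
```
[20, 50]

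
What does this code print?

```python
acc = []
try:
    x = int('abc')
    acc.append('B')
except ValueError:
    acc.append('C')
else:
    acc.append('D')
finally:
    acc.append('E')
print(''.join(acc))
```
CE

Exception: except runs, else skipped, finally runs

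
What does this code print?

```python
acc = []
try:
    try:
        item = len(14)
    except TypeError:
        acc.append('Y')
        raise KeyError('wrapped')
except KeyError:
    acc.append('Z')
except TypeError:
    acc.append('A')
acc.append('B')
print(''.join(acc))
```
YZB

KeyError raised and caught, original TypeError not re-raised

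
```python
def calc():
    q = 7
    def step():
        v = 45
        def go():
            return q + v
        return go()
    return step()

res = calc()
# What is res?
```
52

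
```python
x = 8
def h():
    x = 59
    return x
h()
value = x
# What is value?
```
8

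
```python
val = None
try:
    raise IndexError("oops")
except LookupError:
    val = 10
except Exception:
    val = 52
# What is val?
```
10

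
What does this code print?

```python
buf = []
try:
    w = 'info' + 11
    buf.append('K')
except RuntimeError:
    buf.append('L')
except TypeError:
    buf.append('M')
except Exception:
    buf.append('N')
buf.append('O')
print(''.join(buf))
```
MO

TypeError matches before generic Exception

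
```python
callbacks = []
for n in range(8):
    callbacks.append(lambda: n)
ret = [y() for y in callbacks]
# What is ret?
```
[7, 7, 7, 7, 7, 7, 7, 7]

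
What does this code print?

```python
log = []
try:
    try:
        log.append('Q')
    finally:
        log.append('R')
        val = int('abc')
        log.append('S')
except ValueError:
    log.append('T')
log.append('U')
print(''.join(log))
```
QRTU

Exception in inner finally caught by outer except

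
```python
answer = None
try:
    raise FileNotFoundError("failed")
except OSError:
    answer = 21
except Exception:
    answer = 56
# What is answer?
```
21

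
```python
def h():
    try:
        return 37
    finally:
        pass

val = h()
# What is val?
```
37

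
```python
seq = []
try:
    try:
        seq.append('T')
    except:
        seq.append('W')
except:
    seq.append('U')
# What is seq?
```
['T']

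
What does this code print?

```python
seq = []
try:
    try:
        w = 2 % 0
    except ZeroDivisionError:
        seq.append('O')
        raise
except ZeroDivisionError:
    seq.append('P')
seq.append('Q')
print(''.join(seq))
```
OPQ

raise without argument re-raises current exception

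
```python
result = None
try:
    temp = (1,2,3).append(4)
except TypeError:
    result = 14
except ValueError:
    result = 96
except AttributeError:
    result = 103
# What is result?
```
103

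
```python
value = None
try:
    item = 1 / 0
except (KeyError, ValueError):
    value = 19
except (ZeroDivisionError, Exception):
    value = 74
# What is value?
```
74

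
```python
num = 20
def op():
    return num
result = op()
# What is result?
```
20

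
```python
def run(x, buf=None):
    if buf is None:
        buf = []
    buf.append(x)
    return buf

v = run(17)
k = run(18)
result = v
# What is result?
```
[17]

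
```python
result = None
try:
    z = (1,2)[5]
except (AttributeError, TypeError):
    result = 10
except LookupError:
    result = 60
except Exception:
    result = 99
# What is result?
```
60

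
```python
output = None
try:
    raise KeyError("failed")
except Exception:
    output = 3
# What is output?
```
3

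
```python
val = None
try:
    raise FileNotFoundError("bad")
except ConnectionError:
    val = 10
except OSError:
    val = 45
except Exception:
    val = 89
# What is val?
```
45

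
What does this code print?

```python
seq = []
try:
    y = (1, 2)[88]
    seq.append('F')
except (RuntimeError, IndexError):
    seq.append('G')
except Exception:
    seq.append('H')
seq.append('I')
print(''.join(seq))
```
GI

IndexError matches tuple containing it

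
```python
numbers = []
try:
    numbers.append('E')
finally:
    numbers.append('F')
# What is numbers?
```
['E', 'F']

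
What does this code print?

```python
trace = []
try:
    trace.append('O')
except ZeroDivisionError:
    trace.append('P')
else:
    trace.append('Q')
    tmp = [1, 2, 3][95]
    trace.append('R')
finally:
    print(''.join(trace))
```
OQ

Try succeeds, else appends 'Q', IndexError in else is uncaught, finally prints before exception propagates ('R' never appended)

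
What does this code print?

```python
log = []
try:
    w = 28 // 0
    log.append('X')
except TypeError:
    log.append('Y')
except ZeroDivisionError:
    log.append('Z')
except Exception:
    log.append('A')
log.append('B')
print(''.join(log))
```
ZB

ZeroDivisionError matches before generic Exception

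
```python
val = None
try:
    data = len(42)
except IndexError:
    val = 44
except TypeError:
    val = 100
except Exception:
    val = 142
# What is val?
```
100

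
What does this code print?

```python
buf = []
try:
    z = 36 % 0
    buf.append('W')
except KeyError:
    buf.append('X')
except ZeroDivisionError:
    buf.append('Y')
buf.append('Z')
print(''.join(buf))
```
YZ

ZeroDivisionError is caught by its specific handler, not KeyError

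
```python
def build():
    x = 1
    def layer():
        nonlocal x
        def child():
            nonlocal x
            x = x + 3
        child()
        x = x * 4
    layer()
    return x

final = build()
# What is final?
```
16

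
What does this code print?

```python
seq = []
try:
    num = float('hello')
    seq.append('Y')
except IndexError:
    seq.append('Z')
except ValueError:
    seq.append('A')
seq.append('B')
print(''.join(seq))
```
AB

ValueError is caught by its specific handler, not IndexError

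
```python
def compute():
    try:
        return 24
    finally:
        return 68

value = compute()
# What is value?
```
68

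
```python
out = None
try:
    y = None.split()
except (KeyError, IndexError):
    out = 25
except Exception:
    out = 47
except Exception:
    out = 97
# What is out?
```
47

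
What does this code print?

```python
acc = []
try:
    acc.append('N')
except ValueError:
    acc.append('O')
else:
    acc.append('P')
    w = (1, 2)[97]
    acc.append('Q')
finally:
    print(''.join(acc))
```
NP

Try succeeds, else appends 'P', IndexError in else is uncaught, finally prints before exception propagates ('Q' never appended)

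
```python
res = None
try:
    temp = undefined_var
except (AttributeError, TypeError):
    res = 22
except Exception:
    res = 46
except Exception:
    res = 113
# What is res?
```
46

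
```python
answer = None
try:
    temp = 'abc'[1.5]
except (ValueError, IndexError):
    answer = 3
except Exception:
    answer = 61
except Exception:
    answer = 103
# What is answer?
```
61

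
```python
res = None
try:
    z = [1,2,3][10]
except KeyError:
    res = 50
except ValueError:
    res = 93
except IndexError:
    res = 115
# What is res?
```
115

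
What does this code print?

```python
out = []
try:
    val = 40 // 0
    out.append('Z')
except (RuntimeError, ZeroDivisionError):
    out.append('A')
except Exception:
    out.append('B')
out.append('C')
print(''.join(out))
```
AC

ZeroDivisionError matches tuple containing it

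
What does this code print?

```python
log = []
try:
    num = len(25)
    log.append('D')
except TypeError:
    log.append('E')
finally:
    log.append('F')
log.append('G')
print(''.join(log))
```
EFG

finally always runs, even after exception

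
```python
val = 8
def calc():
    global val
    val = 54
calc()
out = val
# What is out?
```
54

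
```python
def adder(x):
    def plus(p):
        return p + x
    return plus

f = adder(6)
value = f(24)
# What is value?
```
30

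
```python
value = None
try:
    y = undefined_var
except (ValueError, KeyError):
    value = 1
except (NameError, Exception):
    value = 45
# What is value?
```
45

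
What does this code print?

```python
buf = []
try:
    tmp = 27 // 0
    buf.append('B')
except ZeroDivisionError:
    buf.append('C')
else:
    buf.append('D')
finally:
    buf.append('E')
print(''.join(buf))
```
CE

Exception: except runs, else skipped, finally runs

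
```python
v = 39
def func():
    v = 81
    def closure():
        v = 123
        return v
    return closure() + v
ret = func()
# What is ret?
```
204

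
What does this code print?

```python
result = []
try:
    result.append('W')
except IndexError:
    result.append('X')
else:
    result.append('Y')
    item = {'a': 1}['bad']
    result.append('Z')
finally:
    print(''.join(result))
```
WY

Try succeeds, else appends 'Y', KeyError in else is uncaught, finally prints before exception propagates ('Z' never appended)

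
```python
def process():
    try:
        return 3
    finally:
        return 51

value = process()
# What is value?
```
51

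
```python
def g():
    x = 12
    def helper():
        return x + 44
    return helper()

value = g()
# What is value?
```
56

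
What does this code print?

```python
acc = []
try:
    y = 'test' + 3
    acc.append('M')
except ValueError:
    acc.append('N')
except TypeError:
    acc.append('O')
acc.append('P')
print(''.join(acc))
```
OP

TypeError is caught by its specific handler, not ValueError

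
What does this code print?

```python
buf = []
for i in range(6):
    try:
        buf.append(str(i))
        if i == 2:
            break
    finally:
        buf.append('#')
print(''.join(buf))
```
0#1#2#

finally runs even when breaking out of loop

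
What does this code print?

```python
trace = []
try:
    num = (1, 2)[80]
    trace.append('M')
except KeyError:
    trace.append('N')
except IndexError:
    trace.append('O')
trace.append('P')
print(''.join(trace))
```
OP

IndexError is caught by its specific handler, not KeyError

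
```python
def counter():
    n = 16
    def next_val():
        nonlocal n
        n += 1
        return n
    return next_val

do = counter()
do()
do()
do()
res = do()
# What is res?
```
20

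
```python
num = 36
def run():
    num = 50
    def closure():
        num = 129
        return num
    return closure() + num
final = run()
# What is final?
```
179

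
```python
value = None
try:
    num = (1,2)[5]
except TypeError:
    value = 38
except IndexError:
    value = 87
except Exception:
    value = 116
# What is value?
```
87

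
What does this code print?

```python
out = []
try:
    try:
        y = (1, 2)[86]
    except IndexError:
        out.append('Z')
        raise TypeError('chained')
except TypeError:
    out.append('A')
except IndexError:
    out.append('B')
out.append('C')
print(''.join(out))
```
ZAC

TypeError raised and caught, original IndexError not re-raised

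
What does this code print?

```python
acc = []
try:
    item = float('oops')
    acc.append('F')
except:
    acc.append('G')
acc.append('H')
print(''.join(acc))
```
GH

Exception raised in try, caught by bare except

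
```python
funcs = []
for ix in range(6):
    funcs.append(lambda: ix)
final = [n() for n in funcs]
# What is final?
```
[5, 5, 5, 5, 5, 5]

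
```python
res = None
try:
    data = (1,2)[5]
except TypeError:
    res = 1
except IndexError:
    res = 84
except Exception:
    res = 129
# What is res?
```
84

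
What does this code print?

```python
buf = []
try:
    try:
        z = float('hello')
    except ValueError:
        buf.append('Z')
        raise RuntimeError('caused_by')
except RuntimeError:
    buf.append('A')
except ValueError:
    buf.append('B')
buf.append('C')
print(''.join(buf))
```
ZAC

RuntimeError raised and caught, original ValueError not re-raised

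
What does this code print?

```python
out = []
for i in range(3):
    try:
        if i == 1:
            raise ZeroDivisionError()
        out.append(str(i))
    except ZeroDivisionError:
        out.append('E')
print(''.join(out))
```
0E2

Exception on i=1 caught, loop continues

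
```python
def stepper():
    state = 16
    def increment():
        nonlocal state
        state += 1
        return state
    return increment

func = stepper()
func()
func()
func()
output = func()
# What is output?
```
20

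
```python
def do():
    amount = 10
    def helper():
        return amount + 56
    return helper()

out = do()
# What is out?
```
66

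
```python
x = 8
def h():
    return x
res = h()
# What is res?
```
8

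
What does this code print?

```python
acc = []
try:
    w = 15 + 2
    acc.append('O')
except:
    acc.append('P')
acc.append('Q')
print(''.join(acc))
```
OQ

No exception, try block completes normally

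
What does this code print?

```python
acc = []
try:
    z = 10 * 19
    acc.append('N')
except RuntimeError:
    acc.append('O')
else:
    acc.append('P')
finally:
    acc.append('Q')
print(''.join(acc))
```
NPQ

else runs before finally when no exception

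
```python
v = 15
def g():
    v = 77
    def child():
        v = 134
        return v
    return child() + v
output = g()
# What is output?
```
211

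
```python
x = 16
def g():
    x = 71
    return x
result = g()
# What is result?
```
71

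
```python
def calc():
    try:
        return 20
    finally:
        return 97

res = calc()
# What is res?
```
97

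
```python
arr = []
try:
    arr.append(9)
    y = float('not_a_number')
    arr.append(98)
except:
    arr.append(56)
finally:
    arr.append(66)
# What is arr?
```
[9, 56, 66]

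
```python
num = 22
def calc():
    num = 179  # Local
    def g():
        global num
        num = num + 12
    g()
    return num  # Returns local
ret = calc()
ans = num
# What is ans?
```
34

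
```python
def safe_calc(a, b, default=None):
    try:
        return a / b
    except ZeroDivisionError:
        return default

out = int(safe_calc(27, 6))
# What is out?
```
4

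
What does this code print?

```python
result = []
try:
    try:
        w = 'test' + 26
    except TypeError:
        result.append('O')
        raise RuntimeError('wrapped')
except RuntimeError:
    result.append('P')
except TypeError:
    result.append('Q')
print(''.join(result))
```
OP

New RuntimeError raised, caught by outer RuntimeError handler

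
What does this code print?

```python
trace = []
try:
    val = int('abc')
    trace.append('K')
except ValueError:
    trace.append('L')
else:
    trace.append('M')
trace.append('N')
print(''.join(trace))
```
LN

else block skipped when exception is caught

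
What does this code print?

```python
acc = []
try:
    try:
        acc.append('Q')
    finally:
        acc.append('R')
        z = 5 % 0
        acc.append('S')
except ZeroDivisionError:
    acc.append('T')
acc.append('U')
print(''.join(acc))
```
QRTU

Exception in inner finally caught by outer except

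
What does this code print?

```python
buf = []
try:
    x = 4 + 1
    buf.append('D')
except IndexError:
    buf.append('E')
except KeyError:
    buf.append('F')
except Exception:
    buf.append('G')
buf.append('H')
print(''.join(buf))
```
DH

No exception, try block completes normally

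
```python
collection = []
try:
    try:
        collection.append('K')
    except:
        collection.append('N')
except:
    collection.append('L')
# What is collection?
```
['K']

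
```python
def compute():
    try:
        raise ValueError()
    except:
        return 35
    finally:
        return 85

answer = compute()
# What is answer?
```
85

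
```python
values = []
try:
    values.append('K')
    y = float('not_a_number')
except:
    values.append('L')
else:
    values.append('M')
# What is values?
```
['K', 'L']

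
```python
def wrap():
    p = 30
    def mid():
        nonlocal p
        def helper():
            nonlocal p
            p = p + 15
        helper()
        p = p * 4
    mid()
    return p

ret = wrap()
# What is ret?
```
180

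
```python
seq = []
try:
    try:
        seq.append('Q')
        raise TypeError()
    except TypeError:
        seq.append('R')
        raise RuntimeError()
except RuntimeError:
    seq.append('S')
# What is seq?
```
['Q', 'R', 'S']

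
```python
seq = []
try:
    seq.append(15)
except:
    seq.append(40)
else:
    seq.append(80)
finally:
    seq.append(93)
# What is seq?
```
[15, 80, 93]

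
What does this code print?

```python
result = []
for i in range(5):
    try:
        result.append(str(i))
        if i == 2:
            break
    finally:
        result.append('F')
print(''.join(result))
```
0F1F2F

finally runs even when breaking out of loop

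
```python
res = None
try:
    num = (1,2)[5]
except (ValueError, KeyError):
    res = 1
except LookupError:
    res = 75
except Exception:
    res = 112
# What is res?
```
75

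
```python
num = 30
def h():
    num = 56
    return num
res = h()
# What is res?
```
56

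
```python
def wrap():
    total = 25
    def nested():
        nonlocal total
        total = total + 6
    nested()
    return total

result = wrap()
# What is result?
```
31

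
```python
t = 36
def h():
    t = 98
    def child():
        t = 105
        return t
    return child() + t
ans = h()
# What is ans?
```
203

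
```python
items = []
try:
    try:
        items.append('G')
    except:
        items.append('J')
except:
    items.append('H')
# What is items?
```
['G']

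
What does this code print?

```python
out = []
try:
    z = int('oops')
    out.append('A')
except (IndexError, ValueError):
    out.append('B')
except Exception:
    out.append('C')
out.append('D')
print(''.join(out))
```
BD

ValueError matches tuple containing it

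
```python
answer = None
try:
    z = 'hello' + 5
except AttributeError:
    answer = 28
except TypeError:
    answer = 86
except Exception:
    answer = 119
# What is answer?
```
86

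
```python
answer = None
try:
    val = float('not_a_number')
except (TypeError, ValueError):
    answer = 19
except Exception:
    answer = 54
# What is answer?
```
19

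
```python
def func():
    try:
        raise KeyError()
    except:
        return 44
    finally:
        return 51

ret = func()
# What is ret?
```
51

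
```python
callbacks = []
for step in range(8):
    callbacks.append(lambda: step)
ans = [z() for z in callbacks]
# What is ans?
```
[7, 7, 7, 7, 7, 7, 7, 7]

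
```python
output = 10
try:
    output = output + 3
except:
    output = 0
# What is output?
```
13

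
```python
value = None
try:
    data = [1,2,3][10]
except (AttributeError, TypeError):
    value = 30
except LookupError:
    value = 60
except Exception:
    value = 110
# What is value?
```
60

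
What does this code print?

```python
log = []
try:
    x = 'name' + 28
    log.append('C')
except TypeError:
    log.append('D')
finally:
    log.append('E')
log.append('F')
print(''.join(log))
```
DEF

finally always runs, even after exception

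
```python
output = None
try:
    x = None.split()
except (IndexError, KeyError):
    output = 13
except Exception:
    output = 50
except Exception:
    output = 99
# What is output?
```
50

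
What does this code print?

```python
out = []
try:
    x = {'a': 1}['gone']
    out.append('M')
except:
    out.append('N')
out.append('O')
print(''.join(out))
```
NO

Exception raised in try, caught by bare except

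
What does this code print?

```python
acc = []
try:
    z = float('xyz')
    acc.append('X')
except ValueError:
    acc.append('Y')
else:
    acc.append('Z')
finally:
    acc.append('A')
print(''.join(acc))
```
YA

Exception: except runs, else skipped, finally runs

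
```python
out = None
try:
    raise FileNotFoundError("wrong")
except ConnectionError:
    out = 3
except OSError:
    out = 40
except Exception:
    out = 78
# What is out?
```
40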